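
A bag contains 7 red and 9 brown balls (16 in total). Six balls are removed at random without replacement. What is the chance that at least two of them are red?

503/572

Sum the hypergeometric tail for j = 2,…,6 red balls.
Favorable = C(7,2)·C(9,4) + C(7,3)·C(9,3) + C(7,4)·C(9,2) + C(7,5)·C(9,1) + C(7,6)·C(9,0) = 7042; total = C(16,6) = 8008.
P = 7042/8008 = 503/572 ≈ 0.8794.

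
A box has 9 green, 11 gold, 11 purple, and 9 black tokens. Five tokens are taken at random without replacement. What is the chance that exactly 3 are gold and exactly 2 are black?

165/18278

Unordered draws without replacement: count favorable combinations over C(40,5).
Favorable = C(9,0) · C(11,3) · C(11,0) · C(9,2) = 5940; total = C(40,5) = 658008.
P = 5940/658008 = 165/18278 ≈ 0.0090.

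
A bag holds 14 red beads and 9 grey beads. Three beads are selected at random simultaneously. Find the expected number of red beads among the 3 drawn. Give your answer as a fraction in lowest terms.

By linearity of expectation, E[X] = Σ P(draw i is red); by symmetry each draw (even without replacement) has P(red) = 14/23.
E[X] = 3 · 14/23 = 42/23 ≈ 1.8261.

42/23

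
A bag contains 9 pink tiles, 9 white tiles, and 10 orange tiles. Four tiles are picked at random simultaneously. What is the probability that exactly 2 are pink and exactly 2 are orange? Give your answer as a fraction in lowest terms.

Unordered draws without replacement: count favorable combinations over C(28,4).
Favorable = C(9,2) · C(9,0) · C(10,2) = 1620; total = C(28,4) = 20475.
P = 1620/20475 = 36/455 ≈ 0.0791.

36/455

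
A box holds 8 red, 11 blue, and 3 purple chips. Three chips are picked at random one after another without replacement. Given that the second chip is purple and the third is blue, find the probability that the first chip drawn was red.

2/5

P(first=red and the second chip is purple and the third is blue) = (8/22)·(3/21)·(11/20) = 1/35.
P(E) = Σ over first color = 1/35 + 1/28 + 1/140 = 1/14.
By Bayes, P(first=red | E) = 1/35 / 1/14 = 2/5 ≈ 0.4000.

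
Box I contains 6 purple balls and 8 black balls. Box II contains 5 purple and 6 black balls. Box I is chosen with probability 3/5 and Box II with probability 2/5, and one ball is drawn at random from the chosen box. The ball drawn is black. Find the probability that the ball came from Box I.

P(black | Box I) = 4/7; P(black | Box II) = 6/11.
P(black) = 3/5·4/7 + 2/5·6/11 = 216/385.
By Bayes' rule, P(Box I | black) = 12/35 / 216/385 = 11/18 ≈ 0.6111.

11/18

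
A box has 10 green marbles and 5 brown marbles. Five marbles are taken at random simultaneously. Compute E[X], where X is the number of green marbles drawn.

10/3

By linearity of expectation, E[X] = Σ P(draw i is green); by symmetry each draw (even without replacement) has P(green) = 10/15.
E[X] = 5 · 10/15 = 10/3 ≈ 3.3333.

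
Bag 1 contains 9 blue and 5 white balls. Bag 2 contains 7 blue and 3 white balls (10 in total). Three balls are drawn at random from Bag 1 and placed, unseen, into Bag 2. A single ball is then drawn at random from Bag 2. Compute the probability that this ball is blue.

125/182

Condition on how many of the transferred balls are blue (from Bag 1: 9 blue of 14; then Bag 2 has 13 total).
  0 blue: C(9,0)C(5,3)/C(14,3) = 5/182; then P = 7/13
  1 blue: C(9,1)C(5,2)/C(14,3) = 45/182; then P = 8/13
  2 blue: C(9,2)C(5,1)/C(14,3) = 45/91; then P = 9/13
  3 blue: C(9,3)C(5,0)/C(14,3) = 3/13; then P = 10/13
P(blue from Bag 2) = 125/182 ≈ 0.6868.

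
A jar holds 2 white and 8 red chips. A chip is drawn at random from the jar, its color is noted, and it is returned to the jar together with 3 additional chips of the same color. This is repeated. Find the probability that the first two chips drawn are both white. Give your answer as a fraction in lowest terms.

1/13

After a white draw the jar holds 5 white out of 13.
P = (2/10)·(5/13) = 1/13 ≈ 0.0769.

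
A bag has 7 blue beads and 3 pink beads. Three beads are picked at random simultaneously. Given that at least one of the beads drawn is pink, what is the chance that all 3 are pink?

1/85

P(all 3 pink) = C(3,3)/C(10,3) = 1/120; P(at least one pink) = 1 − C(7,3)/C(10,3) = 17/24.
Since 'all 3 pink' ⊆ 'at least one pink', P(all 3 | at least one) = 1/120 / 17/24 = 1/85 ≈ 0.0118.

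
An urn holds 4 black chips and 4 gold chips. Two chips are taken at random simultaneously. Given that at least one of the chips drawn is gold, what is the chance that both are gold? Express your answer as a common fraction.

3/11

P(both gold) = C(4,2)/C(8,2) = 3/14; P(at least one gold) = 1 − C(4,2)/C(8,2) = 11/14.
Since 'both gold' ⊆ 'at least one gold', P(both | at least one) = 3/14 / 11/14 = 3/11 ≈ 0.2727.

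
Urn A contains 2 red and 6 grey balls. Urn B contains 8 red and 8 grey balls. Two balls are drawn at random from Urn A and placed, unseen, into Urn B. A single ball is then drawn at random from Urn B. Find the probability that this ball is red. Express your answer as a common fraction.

17/36

Condition on how many of the transferred balls are red (from Urn A: 2 red of 8; then Urn B has 18 total).
  0 red: C(2,0)C(6,2)/C(8,2) = 15/28; then P = 8/18
  1 red: C(2,1)C(6,1)/C(8,2) = 3/7; then P = 9/18
  2 red: C(2,2)C(6,0)/C(8,2) = 1/28; then P = 10/18
P(red from Urn B) = 17/36 ≈ 0.4722.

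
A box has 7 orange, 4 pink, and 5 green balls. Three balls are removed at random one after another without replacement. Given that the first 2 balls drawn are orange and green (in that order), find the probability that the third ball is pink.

2/7

After removing 1 orange, 1 green, the box has 4 pink out of 14 remaining.
P(third is pink | given) = 4/14 = 2/7 ≈ 0.2857.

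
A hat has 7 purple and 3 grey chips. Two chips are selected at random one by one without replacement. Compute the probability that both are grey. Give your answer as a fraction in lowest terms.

1/15

Unordered draws without replacement: count favorable combinations over C(10,2).
Favorable = C(7,0) · C(3,2) = 3; total = C(10,2) = 45.
P = 3/45 = 1/15 ≈ 0.0667.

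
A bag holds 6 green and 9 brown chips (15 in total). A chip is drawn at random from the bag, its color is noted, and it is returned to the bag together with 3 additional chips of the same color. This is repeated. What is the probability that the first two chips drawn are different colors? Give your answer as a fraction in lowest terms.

Either brown then green, or green then brown; after the first draw the total is 18.
P = (9/15)·(6/18) + (6/15)·(9/18) = 2/5 ≈ 0.4000.

2/5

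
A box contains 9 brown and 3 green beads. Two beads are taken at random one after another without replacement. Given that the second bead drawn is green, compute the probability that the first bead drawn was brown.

9/11

P(first=brown and the second bead drawn is green) = (9/12)·(3/11) = 9/44.
P(the second bead drawn is green) = Σ over first color = 9/44 + 1/22 = 1/4.
By Bayes, P(first=brown | the second bead drawn is green) = 9/44 / 1/4 = 9/11 ≈ 0.8182.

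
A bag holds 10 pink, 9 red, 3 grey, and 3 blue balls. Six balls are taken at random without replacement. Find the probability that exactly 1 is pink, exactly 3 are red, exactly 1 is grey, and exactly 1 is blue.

Unordered draws without replacement: count favorable combinations over C(25,6).
Favorable = C(10,1) · C(9,3) · C(3,1) · C(3,1) = 7560; total = C(25,6) = 177100.
P = 7560/177100 = 54/1265 ≈ 0.0427.

54/1265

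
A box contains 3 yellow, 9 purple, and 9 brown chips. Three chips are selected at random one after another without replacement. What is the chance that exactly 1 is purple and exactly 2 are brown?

Unordered draws without replacement: count favorable combinations over C(21,3).
Favorable = C(3,0) · C(9,1) · C(9,2) = 324; total = C(21,3) = 1330.
P = 324/1330 = 162/665 ≈ 0.2436.

162/665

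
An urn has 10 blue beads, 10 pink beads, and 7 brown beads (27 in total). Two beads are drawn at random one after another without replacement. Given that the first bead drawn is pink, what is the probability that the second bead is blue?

After removing 1 pink, the urn has 10 blue out of 26 remaining.
P(second is blue | given) = 10/26 = 5/13 ≈ 0.3846.

5/13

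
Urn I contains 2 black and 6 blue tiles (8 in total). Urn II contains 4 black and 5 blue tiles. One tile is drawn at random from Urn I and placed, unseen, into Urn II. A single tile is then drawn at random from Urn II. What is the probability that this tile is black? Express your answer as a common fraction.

17/40

Condition on how many of the transferred tiles are black (from Urn I: 2 black of 8; then Urn II has 10 total).
  0 black: C(2,0)C(6,1)/C(8,1) = 3/4; then P = 4/10
  1 black: C(2,1)C(6,0)/C(8,1) = 1/4; then P = 5/10
P(black from Urn II) = 17/40 ≈ 0.4250.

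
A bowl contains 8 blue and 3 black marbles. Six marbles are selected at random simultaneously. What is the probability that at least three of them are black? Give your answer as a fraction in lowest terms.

Sum the hypergeometric tail for j = 3,…,3 black marbles.
Favorable = C(3,3)·C(8,3) = 56; total = C(11,6) = 462.
P = 56/462 = 4/33 ≈ 0.1212.

4/33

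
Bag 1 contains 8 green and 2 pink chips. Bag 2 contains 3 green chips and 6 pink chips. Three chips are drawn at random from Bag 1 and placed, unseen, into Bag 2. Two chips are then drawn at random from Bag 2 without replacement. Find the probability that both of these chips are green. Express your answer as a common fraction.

Condition on how many of the transferred chips are green (from Bag 1: 8 green of 10; then Bag 2 has 12 total).
  1 green: C(8,1)C(2,2)/C(10,3) = 1/15; then P = C(4,2)/C(12,2) = 1/11
  2 green: C(8,2)C(2,1)/C(10,3) = 7/15; then P = C(5,2)/C(12,2) = 5/33
  3 green: C(8,3)C(2,0)/C(10,3) = 7/15; then P = C(6,2)/C(12,2) = 5/22
P(both green) = 181/990 ≈ 0.1828.

181/990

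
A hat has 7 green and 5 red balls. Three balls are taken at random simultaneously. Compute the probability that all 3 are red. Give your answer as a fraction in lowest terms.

1/22

Unordered draws without replacement: count favorable combinations over C(12,3).
Favorable = C(7,0) · C(5,3) = 10; total = C(12,3) = 220.
P = 10/220 = 1/22 ≈ 0.0455.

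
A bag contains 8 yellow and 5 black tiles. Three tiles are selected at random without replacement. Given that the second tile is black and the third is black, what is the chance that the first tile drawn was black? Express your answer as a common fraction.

3/11

P(first=black and the second tile is black and the third is black) = (5/13)·(4/12)·(3/11) = 5/143.
P(E) = Σ over first color = 40/429 + 5/143 = 5/39.
By Bayes, P(first=black | E) = 5/143 / 5/39 = 3/11 ≈ 0.2727.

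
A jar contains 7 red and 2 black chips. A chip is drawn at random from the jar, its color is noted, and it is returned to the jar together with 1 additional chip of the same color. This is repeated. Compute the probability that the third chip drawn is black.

2/9

Sum over the four possibilities for the first two draws (black/not-black each), tracking how the black count and total change by +1 per draw.
P(third is black) = 2/9 ≈ 0.2222. (In a Pólya urn every draw has the same marginal probability 2/9.)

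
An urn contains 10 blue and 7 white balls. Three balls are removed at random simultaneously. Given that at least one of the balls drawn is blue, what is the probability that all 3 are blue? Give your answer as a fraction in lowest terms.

P(all 3 blue) = C(10,3)/C(17,3) = 3/17; P(at least one blue) = 1 − C(7,3)/C(17,3) = 129/136.
Since 'all 3 blue' ⊆ 'at least one blue', P(all 3 | at least one) = 3/17 / 129/136 = 8/43 ≈ 0.1860.

8/43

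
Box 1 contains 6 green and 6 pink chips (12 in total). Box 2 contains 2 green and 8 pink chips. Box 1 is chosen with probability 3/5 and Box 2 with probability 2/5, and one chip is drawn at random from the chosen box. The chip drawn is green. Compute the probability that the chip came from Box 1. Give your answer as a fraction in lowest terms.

15/19

P(green | Box 1) = 1/2; P(green | Box 2) = 1/5.
P(green) = 3/5·1/2 + 2/5·1/5 = 19/50.
By Bayes' rule, P(Box 1 | green) = 3/10 / 19/50 = 15/19 ≈ 0.7895.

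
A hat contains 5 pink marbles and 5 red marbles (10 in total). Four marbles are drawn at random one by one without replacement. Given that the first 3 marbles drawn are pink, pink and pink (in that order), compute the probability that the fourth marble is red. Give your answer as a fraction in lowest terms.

5/7

After removing 3 pink, the hat has 5 red out of 7 remaining.
P(fourth is red | given) = 5/7 ≈ 0.7143.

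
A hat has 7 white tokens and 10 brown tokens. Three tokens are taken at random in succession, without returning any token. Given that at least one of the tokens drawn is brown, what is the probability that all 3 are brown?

P(all 3 brown) = C(10,3)/C(17,3) = 3/17; P(at least one brown) = 1 − C(7,3)/C(17,3) = 129/136.
Since 'all 3 brown' ⊆ 'at least one brown', P(all 3 | at least one) = 3/17 / 129/136 = 8/43 ≈ 0.1860.

8/43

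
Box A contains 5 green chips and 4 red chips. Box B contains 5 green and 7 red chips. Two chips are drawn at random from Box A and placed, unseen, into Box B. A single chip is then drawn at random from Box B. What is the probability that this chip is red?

71/126

Condition on how many of the transferred chips are red (from Box A: 4 red of 9; then Box B has 14 total).
  0 red: C(4,0)C(5,2)/C(9,2) = 5/18; then P = 7/14
  1 red: C(4,1)C(5,1)/C(9,2) = 5/9; then P = 8/14
  2 red: C(4,2)C(5,0)/C(9,2) = 1/6; then P = 9/14
P(red from Box B) = 71/126 ≈ 0.5635.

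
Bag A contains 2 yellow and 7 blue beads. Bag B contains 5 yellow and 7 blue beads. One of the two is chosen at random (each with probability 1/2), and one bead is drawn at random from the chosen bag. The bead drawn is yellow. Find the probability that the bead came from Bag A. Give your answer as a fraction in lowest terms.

P(yellow | Bag A) = 2/9; P(yellow | Bag B) = 5/12.
P(yellow) = 1/2·2/9 + 1/2·5/12 = 23/72.
By Bayes' rule, P(Bag A | yellow) = 1/9 / 23/72 = 8/23 ≈ 0.3478.

8/23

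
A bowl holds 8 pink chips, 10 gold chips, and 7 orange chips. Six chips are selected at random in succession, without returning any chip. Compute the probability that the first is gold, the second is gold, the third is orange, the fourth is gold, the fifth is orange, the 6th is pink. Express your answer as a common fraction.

12/6325

Multiply the conditional probability of each draw in order, without replacement, so each draw removes one from its color and from the total.
P = (10/25) · (9/24) · (7/23) · (8/22) · (6/21) · (8/20) = 12/6325 ≈ 0.0019.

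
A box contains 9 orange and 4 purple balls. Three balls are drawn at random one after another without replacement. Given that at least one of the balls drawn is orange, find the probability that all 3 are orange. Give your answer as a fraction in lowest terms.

14/47

P(all 3 orange) = C(9,3)/C(13,3) = 42/143; P(at least one orange) = 1 − C(4,3)/C(13,3) = 141/143.
Since 'all 3 orange' ⊆ 'at least one orange', P(all 3 | at least one) = 42/143 / 141/143 = 14/47 ≈ 0.2979.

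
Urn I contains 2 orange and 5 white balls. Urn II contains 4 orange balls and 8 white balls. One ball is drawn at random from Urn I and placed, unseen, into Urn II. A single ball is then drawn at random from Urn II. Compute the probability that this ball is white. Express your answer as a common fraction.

Condition on how many of the transferred balls are white (from Urn I: 5 white of 7; then Urn II has 13 total).
  0 white: C(5,0)C(2,1)/C(7,1) = 2/7; then P = 8/13
  1 white: C(5,1)C(2,0)/C(7,1) = 5/7; then P = 9/13
P(white from Urn II) = 61/91 ≈ 0.6703.

61/91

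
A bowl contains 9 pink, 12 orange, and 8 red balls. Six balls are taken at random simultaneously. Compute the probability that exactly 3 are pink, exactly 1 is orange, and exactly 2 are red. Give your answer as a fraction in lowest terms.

112/1885

Unordered draws without replacement: count favorable combinations over C(29,6).
Favorable = C(9,3) · C(12,1) · C(8,2) = 28224; total = C(29,6) = 475020.
P = 28224/475020 = 112/1885 ≈ 0.0594.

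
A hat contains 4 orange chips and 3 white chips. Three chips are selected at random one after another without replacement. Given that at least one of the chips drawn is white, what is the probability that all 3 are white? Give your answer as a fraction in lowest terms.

P(all 3 white) = C(3,3)/C(7,3) = 1/35; P(at least one white) = 1 − C(4,3)/C(7,3) = 31/35.
Since 'all 3 white' ⊆ 'at least one white', P(all 3 | at least one) = 1/35 / 31/35 = 1/31 ≈ 0.0323.

1/31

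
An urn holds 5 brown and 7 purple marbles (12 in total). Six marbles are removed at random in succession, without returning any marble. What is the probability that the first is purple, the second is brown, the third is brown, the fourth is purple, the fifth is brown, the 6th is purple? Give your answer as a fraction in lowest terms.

Multiply the conditional probability of each draw in order, without replacement, so each draw removes one from its color and from the total.
P = (7/12) · (5/11) · (4/10) · (6/9) · (3/8) · (5/7) = 5/264 ≈ 0.0189.

5/264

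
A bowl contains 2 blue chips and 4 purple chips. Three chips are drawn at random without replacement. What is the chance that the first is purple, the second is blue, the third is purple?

Multiply the conditional probability of each draw in order, without replacement, so each draw removes one from its color and from the total.
P = (4/6) · (2/5) · (3/4) = 1/5 ≈ 0.2000.

1/5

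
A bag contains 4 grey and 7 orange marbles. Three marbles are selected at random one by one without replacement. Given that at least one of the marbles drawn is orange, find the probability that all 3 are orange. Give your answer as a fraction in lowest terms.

P(all 3 orange) = C(7,3)/C(11,3) = 7/33; P(at least one orange) = 1 − C(4,3)/C(11,3) = 161/165.
Since 'all 3 orange' ⊆ 'at least one orange', P(all 3 | at least one) = 7/33 / 161/165 = 5/23 ≈ 0.2174.

5/23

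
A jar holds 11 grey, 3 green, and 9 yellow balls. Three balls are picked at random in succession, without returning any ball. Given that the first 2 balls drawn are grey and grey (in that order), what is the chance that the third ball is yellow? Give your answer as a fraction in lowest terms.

3/7

After removing 2 grey, the jar has 9 yellow out of 21 remaining.
P(third is yellow | given) = 9/21 = 3/7 ≈ 0.4286.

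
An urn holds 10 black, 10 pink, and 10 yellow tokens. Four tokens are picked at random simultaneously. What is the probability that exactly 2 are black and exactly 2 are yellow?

15/203

Unordered draws without replacement: count favorable combinations over C(30,4).
Favorable = C(10,2) · C(10,0) · C(10,2) = 2025; total = C(30,4) = 27405.
P = 2025/27405 = 15/203 ≈ 0.0739.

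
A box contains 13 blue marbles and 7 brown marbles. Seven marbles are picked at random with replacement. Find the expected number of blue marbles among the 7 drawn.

By linearity of expectation, E[X] = Σ P(draw i is blue); each independent draw has P(blue) = 13/20.
E[X] = 7 · 13/20 = 91/20 ≈ 4.5500.

91/20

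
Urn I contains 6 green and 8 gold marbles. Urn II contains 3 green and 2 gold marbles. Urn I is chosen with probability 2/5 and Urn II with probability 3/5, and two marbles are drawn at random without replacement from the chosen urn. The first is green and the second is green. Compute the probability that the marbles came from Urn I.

P(E | Urn I) = 15/91; P(E | Urn II) = 3/10.
P(E) = 2/5·15/91 + 3/5·3/10 = 1119/4550.
By Bayes' rule, P(Urn I | E) = 6/91 / 1119/4550 = 100/373 ≈ 0.2681.

100/373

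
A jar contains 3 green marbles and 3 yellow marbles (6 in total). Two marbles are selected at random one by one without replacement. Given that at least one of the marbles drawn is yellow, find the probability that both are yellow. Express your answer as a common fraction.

1/4

P(both yellow) = C(3,2)/C(6,2) = 1/5; P(at least one yellow) = 1 − C(3,2)/C(6,2) = 4/5.
Since 'both yellow' ⊆ 'at least one yellow', P(both | at least one) = 1/5 / 4/5 = 1/4 ≈ 0.2500.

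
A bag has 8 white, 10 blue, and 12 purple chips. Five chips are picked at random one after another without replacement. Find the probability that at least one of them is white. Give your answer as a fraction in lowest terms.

922/1131

Use the complement: P(at least one white) = 1 − P(no white).
P(none) = C(22,5)/C(30,5) = 26334/142506.
So P = 1 − 26334/142506 = 922/1131 ≈ 0.8152.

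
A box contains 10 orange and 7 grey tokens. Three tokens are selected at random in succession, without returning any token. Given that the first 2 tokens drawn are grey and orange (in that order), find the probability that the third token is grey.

After removing 1 orange, 1 grey, the box has 6 grey out of 15 remaining.
P(third is grey | given) = 6/15 = 2/5 ≈ 0.4000.

2/5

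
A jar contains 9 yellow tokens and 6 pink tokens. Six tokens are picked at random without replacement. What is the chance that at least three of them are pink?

Sum the hypergeometric tail for j = 3,…,6 pink tokens.
Favorable = C(6,3)·C(9,3) + C(6,4)·C(9,2) + C(6,5)·C(9,1) + C(6,6)·C(9,0) = 2275; total = C(15,6) = 5005.
P = 2275/5005 = 5/11 ≈ 0.4545.

5/11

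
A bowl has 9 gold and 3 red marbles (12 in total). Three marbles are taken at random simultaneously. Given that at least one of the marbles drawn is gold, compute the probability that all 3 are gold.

28/73

P(all 3 gold) = C(9,3)/C(12,3) = 21/55; P(at least one gold) = 1 − C(3,3)/C(12,3) = 219/220.
Since 'all 3 gold' ⊆ 'at least one gold', P(all 3 | at least one) = 21/55 / 219/220 = 28/73 ≈ 0.3836.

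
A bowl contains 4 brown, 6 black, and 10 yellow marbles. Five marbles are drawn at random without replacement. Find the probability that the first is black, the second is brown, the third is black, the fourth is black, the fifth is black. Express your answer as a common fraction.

1/1292

Multiply the conditional probability of each draw in order, without replacement, so each draw removes one from its color and from the total.
P = (6/20) · (4/19) · (5/18) · (4/17) · (3/16) = 1/1292 ≈ 0.0008.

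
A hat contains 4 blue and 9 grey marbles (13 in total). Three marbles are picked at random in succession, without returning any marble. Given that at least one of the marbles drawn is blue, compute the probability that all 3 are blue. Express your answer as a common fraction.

P(all 3 blue) = C(4,3)/C(13,3) = 2/143; P(at least one blue) = 1 − C(9,3)/C(13,3) = 101/143.
Since 'all 3 blue' ⊆ 'at least one blue', P(all 3 | at least one) = 2/143 / 101/143 = 2/101 ≈ 0.0198.

2/101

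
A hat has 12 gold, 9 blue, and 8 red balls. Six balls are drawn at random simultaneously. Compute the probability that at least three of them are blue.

Sum the hypergeometric tail for j = 3,…,6 blue balls.
Favorable = C(9,3)·C(20,3) + C(9,4)·C(20,2) + C(9,5)·C(20,1) + C(9,6)·C(20,0) = 122304; total = C(29,6) = 475020.
P = 122304/475020 = 112/435 ≈ 0.2575.

112/435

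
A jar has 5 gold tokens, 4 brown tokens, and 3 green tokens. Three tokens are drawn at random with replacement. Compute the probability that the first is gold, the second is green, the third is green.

Multiply the conditional probability of each draw in order, with replacement (the composition resets each draw).
P = (5/12) · (3/12) · (3/12) = 5/192 ≈ 0.0260.

5/192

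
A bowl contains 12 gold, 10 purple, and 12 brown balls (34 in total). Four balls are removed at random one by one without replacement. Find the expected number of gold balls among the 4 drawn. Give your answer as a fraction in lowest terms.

24/17

By linearity of expectation, E[X] = Σ P(draw i is gold); by symmetry each draw (even without replacement) has P(gold) = 12/34.
E[X] = 4 · 12/34 = 24/17 ≈ 1.4118.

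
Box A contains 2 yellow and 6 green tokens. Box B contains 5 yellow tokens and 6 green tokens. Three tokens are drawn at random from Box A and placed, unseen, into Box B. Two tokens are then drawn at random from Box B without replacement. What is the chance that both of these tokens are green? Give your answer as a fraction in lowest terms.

843/2548

Condition on how many of the transferred tokens are green (from Box A: 6 green of 8; then Box B has 14 total).
  1 green: C(6,1)C(2,2)/C(8,3) = 3/28; then P = C(7,2)/C(14,2) = 3/13
  2 green: C(6,2)C(2,1)/C(8,3) = 15/28; then P = C(8,2)/C(14,2) = 4/13
  3 green: C(6,3)C(2,0)/C(8,3) = 5/14; then P = C(9,2)/C(14,2) = 36/91
P(both green) = 843/2548 ≈ 0.3308.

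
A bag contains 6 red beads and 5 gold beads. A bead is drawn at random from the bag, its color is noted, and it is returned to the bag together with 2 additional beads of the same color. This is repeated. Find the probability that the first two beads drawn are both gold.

35/143

After a gold draw the bag holds 7 gold out of 13.
P = (5/11)·(7/13) = 35/143 ≈ 0.2448.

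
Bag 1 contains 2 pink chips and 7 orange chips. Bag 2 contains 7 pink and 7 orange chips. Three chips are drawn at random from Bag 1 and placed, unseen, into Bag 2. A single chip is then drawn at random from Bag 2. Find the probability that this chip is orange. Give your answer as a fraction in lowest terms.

Condition on how many of the transferred chips are orange (from Bag 1: 7 orange of 9; then Bag 2 has 17 total).
  1 orange: C(7,1)C(2,2)/C(9,3) = 1/12; then P = 8/17
  2 orange: C(7,2)C(2,1)/C(9,3) = 1/2; then P = 9/17
  3 orange: C(7,3)C(2,0)/C(9,3) = 5/12; then P = 10/17
P(orange from Bag 2) = 28/51 ≈ 0.5490.

28/51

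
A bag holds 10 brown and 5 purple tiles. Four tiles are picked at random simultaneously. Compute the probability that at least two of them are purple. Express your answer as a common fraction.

37/91

Sum the hypergeometric tail for j = 2,…,4 purple tiles.
Favorable = C(5,2)·C(10,2) + C(5,3)·C(10,1) + C(5,4)·C(10,0) = 555; total = C(15,4) = 1365.
P = 555/1365 = 37/91 ≈ 0.4066.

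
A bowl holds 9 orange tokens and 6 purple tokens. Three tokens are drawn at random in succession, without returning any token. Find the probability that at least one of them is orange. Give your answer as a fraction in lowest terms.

Use the complement: P(at least one orange) = 1 − P(no orange).
P(none) = C(6,3)/C(15,3) = 20/455.
So P = 1 − 20/455 = 87/91 ≈ 0.9560.

87/91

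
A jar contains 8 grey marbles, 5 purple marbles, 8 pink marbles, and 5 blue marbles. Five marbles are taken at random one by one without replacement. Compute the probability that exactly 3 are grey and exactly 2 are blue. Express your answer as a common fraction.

Unordered draws without replacement: count favorable combinations over C(26,5).
Favorable = C(8,3) · C(5,0) · C(8,0) · C(5,2) = 560; total = C(26,5) = 65780.
P = 560/65780 = 28/3289 ≈ 0.0085.

28/3289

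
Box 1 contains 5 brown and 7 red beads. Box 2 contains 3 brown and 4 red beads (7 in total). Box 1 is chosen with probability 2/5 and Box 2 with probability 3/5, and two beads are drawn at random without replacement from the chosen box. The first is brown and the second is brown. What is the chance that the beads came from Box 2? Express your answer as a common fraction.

99/169

P(E | Box 1) = 5/33; P(E | Box 2) = 1/7.
P(E) = 2/5·5/33 + 3/5·1/7 = 169/1155.
By Bayes' rule, P(Box 2 | E) = 3/35 / 169/1155 = 99/169 ≈ 0.5858.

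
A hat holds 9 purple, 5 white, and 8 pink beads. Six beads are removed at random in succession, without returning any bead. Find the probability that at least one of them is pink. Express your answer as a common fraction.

Use the complement: P(at least one pink) = 1 − P(no pink).
P(none) = C(14,6)/C(22,6) = 3003/74613.
So P = 1 − 3003/74613 = 310/323 ≈ 0.9598.

310/323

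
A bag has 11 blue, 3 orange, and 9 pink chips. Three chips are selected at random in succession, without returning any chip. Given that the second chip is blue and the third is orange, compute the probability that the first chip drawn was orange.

2/21

P(first=orange and the second chip is blue and the third is orange) = (3/23)·(11/22)·(2/21) = 1/161.
P(E) = Σ over first color = 5/161 + 1/161 + 9/322 = 3/46.
By Bayes, P(first=orange | E) = 1/161 / 3/46 = 2/21 ≈ 0.0952.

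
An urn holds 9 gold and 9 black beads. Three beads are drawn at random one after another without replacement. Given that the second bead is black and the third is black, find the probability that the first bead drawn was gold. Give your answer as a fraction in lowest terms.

P(first=gold and the second bead is black and the third is black) = (9/18)·(9/17)·(8/16) = 9/68.
P(E) = Σ over first color = 9/68 + 7/68 = 4/17.
By Bayes, P(first=gold | E) = 9/68 / 4/17 = 9/16 ≈ 0.5625.

9/16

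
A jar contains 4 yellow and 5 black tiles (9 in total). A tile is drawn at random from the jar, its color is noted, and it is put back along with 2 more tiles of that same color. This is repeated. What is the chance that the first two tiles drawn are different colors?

Either yellow then black, or black then yellow; after the first draw the total is 11.
P = (4/9)·(5/11) + (5/9)·(4/11) = 40/99 ≈ 0.4040.

40/99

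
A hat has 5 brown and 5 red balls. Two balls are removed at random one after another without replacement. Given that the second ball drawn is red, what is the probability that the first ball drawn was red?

4/9

P(first=red and the second ball drawn is red) = (5/10)·(4/9) = 2/9.
P(the second ball drawn is red) = Σ over first color = 5/18 + 2/9 = 1/2.
By Bayes, P(first=red | the second ball drawn is red) = 2/9 / 1/2 = 4/9 ≈ 0.4444.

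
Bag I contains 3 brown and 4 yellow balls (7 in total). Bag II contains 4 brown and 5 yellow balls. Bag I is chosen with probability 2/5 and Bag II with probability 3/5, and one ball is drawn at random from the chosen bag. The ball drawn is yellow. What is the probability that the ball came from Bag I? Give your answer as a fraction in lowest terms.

24/59

P(yellow | Bag I) = 4/7; P(yellow | Bag II) = 5/9.
P(yellow) = 2/5·4/7 + 3/5·5/9 = 59/105.
By Bayes' rule, P(Bag I | yellow) = 8/35 / 59/105 = 24/59 ≈ 0.4068.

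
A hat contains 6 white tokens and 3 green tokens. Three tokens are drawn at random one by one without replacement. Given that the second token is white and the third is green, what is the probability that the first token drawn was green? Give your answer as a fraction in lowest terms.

P(first=green and the second token is white and the third is green) = (3/9)·(6/8)·(2/7) = 1/14.
P(E) = Σ over first color = 5/28 + 1/14 = 1/4.
By Bayes, P(first=green | E) = 1/14 / 1/4 = 2/7 ≈ 0.2857.

2/7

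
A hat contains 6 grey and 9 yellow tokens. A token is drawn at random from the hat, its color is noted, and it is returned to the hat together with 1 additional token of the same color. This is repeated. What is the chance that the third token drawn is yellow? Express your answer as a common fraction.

Sum over the four possibilities for the first two draws (yellow/not-yellow each), tracking how the yellow count and total change by +1 per draw.
P(third is yellow) = 3/5 ≈ 0.6000. (In a Pólya urn every draw has the same marginal probability 9/15.)

3/5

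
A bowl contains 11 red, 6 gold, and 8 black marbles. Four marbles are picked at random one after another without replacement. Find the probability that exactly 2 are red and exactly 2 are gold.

3/46

Unordered draws without replacement: count favorable combinations over C(25,4).
Favorable = C(11,2) · C(6,2) · C(8,0) = 825; total = C(25,4) = 12650.
P = 825/12650 = 3/46 ≈ 0.0652.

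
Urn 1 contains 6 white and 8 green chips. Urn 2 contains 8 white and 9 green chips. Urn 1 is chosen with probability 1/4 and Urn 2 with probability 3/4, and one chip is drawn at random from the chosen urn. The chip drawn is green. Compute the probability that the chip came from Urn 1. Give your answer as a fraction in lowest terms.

68/257

P(green | Urn 1) = 4/7; P(green | Urn 2) = 9/17.
P(green) = 1/4·4/7 + 3/4·9/17 = 257/476.
By Bayes' rule, P(Urn 1 | green) = 1/7 / 257/476 = 68/257 ≈ 0.2646.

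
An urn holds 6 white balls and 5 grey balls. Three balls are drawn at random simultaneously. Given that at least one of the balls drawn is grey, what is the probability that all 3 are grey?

2/29

P(all 3 grey) = C(5,3)/C(11,3) = 2/33; P(at least one grey) = 1 − C(6,3)/C(11,3) = 29/33.
Since 'all 3 grey' ⊆ 'at least one grey', P(all 3 | at least one) = 2/33 / 29/33 = 2/29 ≈ 0.0690.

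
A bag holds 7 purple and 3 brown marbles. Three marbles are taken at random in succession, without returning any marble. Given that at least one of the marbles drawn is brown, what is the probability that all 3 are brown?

P(all 3 brown) = C(3,3)/C(10,3) = 1/120; P(at least one brown) = 1 − C(7,3)/C(10,3) = 17/24.
Since 'all 3 brown' ⊆ 'at least one brown', P(all 3 | at least one) = 1/120 / 17/24 = 1/85 ≈ 0.0118.

1/85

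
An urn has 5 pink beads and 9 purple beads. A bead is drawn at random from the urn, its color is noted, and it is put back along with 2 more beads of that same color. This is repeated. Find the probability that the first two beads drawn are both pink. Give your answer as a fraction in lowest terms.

5/32

After a pink draw the urn holds 7 pink out of 16.
P = (5/14)·(7/16) = 5/32 ≈ 0.1562.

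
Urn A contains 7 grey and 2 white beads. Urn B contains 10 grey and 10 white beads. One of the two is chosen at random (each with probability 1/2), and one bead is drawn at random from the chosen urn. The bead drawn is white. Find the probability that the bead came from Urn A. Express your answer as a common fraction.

4/13

P(white | Urn A) = 2/9; P(white | Urn B) = 1/2.
P(white) = 1/2·2/9 + 1/2·1/2 = 13/36.
By Bayes' rule, P(Urn A | white) = 1/9 / 13/36 = 4/13 ≈ 0.3077.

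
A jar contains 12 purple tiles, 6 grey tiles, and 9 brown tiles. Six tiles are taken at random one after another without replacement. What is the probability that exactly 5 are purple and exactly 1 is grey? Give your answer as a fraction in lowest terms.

Unordered draws without replacement: count favorable combinations over C(27,6).
Favorable = C(12,5) · C(6,1) · C(9,0) = 4752; total = C(27,6) = 296010.
P = 4752/296010 = 24/1495 ≈ 0.0161.

24/1495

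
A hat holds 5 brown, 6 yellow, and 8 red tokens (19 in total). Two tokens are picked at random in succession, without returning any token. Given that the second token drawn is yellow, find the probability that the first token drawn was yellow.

5/18

P(first=yellow and the second token drawn is yellow) = (6/19)·(5/18) = 5/57.
P(the second token drawn is yellow) = Σ over first color = 5/57 + 5/57 + 8/57 = 6/19.
By Bayes, P(first=yellow | the second token drawn is yellow) = 5/57 / 6/19 = 5/18 ≈ 0.2778.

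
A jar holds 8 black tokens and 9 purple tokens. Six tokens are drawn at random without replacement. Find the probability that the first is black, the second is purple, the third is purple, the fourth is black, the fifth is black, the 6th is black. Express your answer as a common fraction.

Multiply the conditional probability of each draw in order, without replacement, so each draw removes one from its color and from the total.
P = (8/17) · (9/16) · (8/15) · (7/14) · (6/13) · (5/12) = 3/221 ≈ 0.0136.

3/221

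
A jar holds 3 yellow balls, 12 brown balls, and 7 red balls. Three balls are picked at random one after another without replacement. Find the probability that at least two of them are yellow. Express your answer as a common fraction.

Sum the hypergeometric tail for j = 2,…,3 yellow balls.
Favorable = C(3,2)·C(19,1) + C(3,3)·C(19,0) = 58; total = C(22,3) = 1540.
P = 58/1540 = 29/770 ≈ 0.0377.

29/770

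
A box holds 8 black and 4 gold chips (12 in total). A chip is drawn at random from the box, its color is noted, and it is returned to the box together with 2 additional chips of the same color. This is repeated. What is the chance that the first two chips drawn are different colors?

8/21

Either gold then black, or black then gold; after the first draw the total is 14.
P = (4/12)·(8/14) + (8/12)·(4/14) = 8/21 ≈ 0.3810.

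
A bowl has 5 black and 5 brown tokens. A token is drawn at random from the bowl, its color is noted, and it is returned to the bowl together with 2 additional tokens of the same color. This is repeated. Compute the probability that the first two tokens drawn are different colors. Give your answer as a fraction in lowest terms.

Either black then brown, or brown then black; after the first draw the total is 12.
P = (5/10)·(5/12) + (5/10)·(5/12) = 5/12 ≈ 0.4167.

5/12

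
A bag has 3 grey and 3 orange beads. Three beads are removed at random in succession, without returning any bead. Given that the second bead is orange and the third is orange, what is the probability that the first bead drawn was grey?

P(first=grey and the second bead is orange and the third is orange) = (3/6)·(3/5)·(2/4) = 3/20.
P(E) = Σ over first color = 3/20 + 1/20 = 1/5.
By Bayes, P(first=grey | E) = 3/20 / 1/5 = 3/4 ≈ 0.7500.

3/4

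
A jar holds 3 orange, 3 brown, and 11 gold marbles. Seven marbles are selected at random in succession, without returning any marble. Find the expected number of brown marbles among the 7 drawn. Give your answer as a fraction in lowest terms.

21/17

By linearity of expectation, E[X] = Σ P(draw i is brown); by symmetry each draw (even without replacement) has P(brown) = 3/17.
E[X] = 7 · 3/17 = 21/17 ≈ 1.2353.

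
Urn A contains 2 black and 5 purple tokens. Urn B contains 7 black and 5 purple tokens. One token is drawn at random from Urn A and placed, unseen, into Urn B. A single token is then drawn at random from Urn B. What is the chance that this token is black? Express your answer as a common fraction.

Condition on how many of the transferred tokens are black (from Urn A: 2 black of 7; then Urn B has 13 total).
  0 black: C(2,0)C(5,1)/C(7,1) = 5/7; then P = 7/13
  1 black: C(2,1)C(5,0)/C(7,1) = 2/7; then P = 8/13
P(black from Urn B) = 51/91 ≈ 0.5604.

51/91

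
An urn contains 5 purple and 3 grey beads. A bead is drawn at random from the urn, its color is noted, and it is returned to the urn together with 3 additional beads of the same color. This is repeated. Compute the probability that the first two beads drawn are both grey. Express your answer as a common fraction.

9/44

After a grey draw the urn holds 6 grey out of 11.
P = (3/8)·(6/11) = 9/44 ≈ 0.2045.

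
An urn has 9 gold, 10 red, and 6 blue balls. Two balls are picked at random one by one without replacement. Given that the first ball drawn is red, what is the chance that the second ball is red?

After removing 1 red, the urn has 9 red out of 24 remaining.
P(second is red | given) = 9/24 = 3/8 ≈ 0.3750.

3/8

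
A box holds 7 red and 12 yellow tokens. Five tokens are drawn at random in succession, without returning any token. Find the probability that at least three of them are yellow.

Sum the hypergeometric tail for j = 3,…,5 yellow tokens.
Favorable = C(12,3)·C(7,2) + C(12,4)·C(7,1) + C(12,5)·C(7,0) = 8877; total = C(19,5) = 11628.
P = 8877/11628 = 2959/3876 ≈ 0.7634.

2959/3876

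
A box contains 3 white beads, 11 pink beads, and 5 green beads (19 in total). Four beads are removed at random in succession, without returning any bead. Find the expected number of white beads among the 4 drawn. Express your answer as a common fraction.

12/19

By linearity of expectation, E[X] = Σ P(draw i is white); by symmetry each draw (even without replacement) has P(white) = 3/19.
E[X] = 4 · 3/19 = 12/19 ≈ 0.6316.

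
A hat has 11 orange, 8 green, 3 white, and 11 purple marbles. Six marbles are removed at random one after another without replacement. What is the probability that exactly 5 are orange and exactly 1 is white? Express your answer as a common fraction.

Unordered draws without replacement: count favorable combinations over C(33,6).
Favorable = C(11,5) · C(8,0) · C(3,1) · C(11,0) = 1386; total = C(33,6) = 1107568.
P = 1386/1107568 = 9/7192 ≈ 0.0013.

9/7192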